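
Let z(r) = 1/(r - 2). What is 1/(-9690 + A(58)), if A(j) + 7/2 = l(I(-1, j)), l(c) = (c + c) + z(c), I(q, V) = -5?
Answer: -14/135851 ≈ -0.00010305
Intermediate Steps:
z(r) = 1/(-2 + r)
l(c) = 1/(-2 + c) + 2*c (l(c) = (c + c) + 1/(-2 + c) = 2*c + 1/(-2 + c) = 1/(-2 + c) + 2*c)
A(j) = -191/14 (A(j) = -7/2 + (1 + 2*(-5)*(-2 - 5))/(-2 - 5) = -7/2 + (1 + 2*(-5)*(-7))/(-7) = -7/2 - (1 + 70)/7 = -7/2 - 1/7*71 = -7/2 - 71/7 = -191/14)
1/(-9690 + A(58)) = 1/(-9690 - 191/14) = 1/(-135851/14) = -14/135851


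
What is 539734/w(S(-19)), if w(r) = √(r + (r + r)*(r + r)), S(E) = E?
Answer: 539734*√57/285 ≈ 14298.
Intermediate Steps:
w(r) = √(r + 4*r²) (w(r) = √(r + (2*r)*(2*r)) = √(r + 4*r²))
539734/w(S(-19)) = 539734/(√(-19*(1 + 4*(-19)))) = 539734/(√(-19*(1 - 76))) = 539734/(√(-19*(-75))) = 539734/(√1425) = 539734/((5*√57)) = 539734*(√57/285) = 539734*√57/285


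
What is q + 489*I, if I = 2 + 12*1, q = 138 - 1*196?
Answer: 6788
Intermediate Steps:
q = -58 (q = 138 - 196 = -58)
I = 14 (I = 2 + 12 = 14)
q + 489*I = -58 + 489*14 = -58 + 6846 = 6788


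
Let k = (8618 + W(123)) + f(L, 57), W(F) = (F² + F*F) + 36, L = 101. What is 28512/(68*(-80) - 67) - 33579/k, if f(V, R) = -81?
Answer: -99389925/16449409 ≈ -6.0422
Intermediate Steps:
W(F) = 36 + 2*F² (W(F) = (F² + F²) + 36 = 2*F² + 36 = 36 + 2*F²)
k = 38831 (k = (8618 + (36 + 2*123²)) - 81 = (8618 + (36 + 2*15129)) - 81 = (8618 + (36 + 30258)) - 81 = (8618 + 30294) - 81 = 38912 - 81 = 38831)
28512/(68*(-80) - 67) - 33579/k = 28512/(68*(-80) - 67) - 33579/38831 = 28512/(-5440 - 67) - 33579*1/38831 = 28512/(-5507) - 2583/2987 = 28512*(-1/5507) - 2583/2987 = -28512/5507 - 2583/2987 = -99389925/16449409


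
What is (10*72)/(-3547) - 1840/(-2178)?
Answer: 2479160/3862683 ≈ 0.64182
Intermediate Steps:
(10*72)/(-3547) - 1840/(-2178) = 720*(-1/3547) - 1840*(-1/2178) = -720/3547 + 920/1089 = 2479160/3862683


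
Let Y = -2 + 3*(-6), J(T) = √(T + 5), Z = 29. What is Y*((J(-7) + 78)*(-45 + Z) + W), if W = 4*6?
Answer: 24480 + 320*I*√2 ≈ 24480.0 + 452.55*I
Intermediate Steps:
J(T) = √(5 + T)
Y = -20 (Y = -2 - 18 = -20)
W = 24
Y*((J(-7) + 78)*(-45 + Z) + W) = -20*((√(5 - 7) + 78)*(-45 + 29) + 24) = -20*((√(-2) + 78)*(-16) + 24) = -20*((I*√2 + 78)*(-16) + 24) = -20*((78 + I*√2)*(-16) + 24) = -20*((-1248 - 16*I*√2) + 24) = -20*(-1224 - 16*I*√2) = 24480 + 320*I*√2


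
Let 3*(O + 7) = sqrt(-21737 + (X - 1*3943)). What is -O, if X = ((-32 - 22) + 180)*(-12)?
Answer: 7 - 2*I*sqrt(6798)/3 ≈ 7.0 - 54.967*I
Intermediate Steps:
X = -1512 (X = (-54 + 180)*(-12) = 126*(-12) = -1512)
O = -7 + 2*I*sqrt(6798)/3 (O = -7 + sqrt(-21737 + (-1512 - 1*3943))/3 = -7 + sqrt(-21737 + (-1512 - 3943))/3 = -7 + sqrt(-21737 - 5455)/3 = -7 + sqrt(-27192)/3 = -7 + (2*I*sqrt(6798))/3 = -7 + 2*I*sqrt(6798)/3 ≈ -7.0 + 54.967*I)
-O = -(-7 + 2*I*sqrt(6798)/3) = 7 - 2*I*sqrt(6798)/3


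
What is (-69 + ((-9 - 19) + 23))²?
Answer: 5476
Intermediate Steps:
(-69 + ((-9 - 19) + 23))² = (-69 + (-28 + 23))² = (-69 - 5)² = (-74)² = 5476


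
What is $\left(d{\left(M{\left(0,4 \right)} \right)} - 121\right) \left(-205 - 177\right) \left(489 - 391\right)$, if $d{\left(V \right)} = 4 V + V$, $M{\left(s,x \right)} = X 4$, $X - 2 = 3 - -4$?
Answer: $-2208724$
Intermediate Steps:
$X = 9$ ($X = 2 + \left(3 - -4\right) = 2 + \left(3 + 4\right) = 2 + 7 = 9$)
$M{\left(s,x \right)} = 36$ ($M{\left(s,x \right)} = 9 \cdot 4 = 36$)
$d{\left(V \right)} = 5 V$
$\left(d{\left(M{\left(0,4 \right)} \right)} - 121\right) \left(-205 - 177\right) \left(489 - 391\right) = \left(5 \cdot 36 - 121\right) \left(-205 - 177\right) \left(489 - 391\right) = \left(180 - 121\right) \left(-382\right) 98 = 59 \left(-382\right) 98 = \left(-22538\right) 98 = -2208724$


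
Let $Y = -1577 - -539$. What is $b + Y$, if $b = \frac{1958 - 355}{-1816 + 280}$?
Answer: $- \frac{1595971}{1536} \approx -1039.0$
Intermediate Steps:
$Y = -1038$ ($Y = -1577 + 539 = -1038$)
$b = - \frac{1603}{1536}$ ($b = \frac{1603}{-1536} = 1603 \left(- \frac{1}{1536}\right) = - \frac{1603}{1536} \approx -1.0436$)
$b + Y = - \frac{1603}{1536} - 1038 = - \frac{1595971}{1536}$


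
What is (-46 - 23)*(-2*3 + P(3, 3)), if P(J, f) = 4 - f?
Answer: 345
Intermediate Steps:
(-46 - 23)*(-2*3 + P(3, 3)) = (-46 - 23)*(-2*3 + (4 - 1*3)) = -69*(-6 + (4 - 3)) = -69*(-6 + 1) = -69*(-5) = 345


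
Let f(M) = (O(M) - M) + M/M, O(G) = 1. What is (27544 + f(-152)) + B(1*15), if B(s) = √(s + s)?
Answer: 27698 + √30 ≈ 27703.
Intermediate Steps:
B(s) = √2*√s (B(s) = √(2*s) = √2*√s)
f(M) = 2 - M (f(M) = (1 - M) + M/M = (1 - M) + 1 = 2 - M)
(27544 + f(-152)) + B(1*15) = (27544 + (2 - 1*(-152))) + √2*√(1*15) = (27544 + (2 + 152)) + √2*√15 = (27544 + 154) + √30 = 27698 + √30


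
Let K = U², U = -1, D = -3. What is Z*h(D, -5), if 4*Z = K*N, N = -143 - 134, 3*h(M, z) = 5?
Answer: -1385/12 ≈ -115.42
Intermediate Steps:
h(M, z) = 5/3 (h(M, z) = (⅓)*5 = 5/3)
K = 1 (K = (-1)² = 1)
N = -277
Z = -277/4 (Z = (1*(-277))/4 = (¼)*(-277) = -277/4 ≈ -69.250)
Z*h(D, -5) = -277/4*5/3 = -1385/12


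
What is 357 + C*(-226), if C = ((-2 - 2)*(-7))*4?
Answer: -24955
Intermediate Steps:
C = 112 (C = -4*(-7)*4 = 28*4 = 112)
357 + C*(-226) = 357 + 112*(-226) = 357 - 25312 = -24955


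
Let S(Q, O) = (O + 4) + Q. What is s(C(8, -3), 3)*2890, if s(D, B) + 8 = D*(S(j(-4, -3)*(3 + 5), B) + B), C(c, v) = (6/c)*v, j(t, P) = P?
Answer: 67915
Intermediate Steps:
C(c, v) = 6*v/c
S(Q, O) = 4 + O + Q (S(Q, O) = (4 + O) + Q = 4 + O + Q)
s(D, B) = -8 + D*(-20 + 2*B) (s(D, B) = -8 + D*((4 + B - 3*(3 + 5)) + B) = -8 + D*((4 + B - 3*8) + B) = -8 + D*((4 + B - 24) + B) = -8 + D*((-20 + B) + B) = -8 + D*(-20 + 2*B))
s(C(8, -3), 3)*2890 = (-8 + 3*(6*(-3)/8) + (6*(-3)/8)*(-20 + 3))*2890 = (-8 + 3*(6*(-3)*(1/8)) + (6*(-3)*(1/8))*(-17))*2890 = (-8 + 3*(-9/4) - 9/4*(-17))*2890 = (-8 - 27/4 + 153/4)*2890 = (47/2)*2890 = 67915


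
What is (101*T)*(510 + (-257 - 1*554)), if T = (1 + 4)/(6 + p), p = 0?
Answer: -152005/6 ≈ -25334.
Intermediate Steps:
T = ⅚ (T = (1 + 4)/(6 + 0) = 5/6 = 5*(⅙) = ⅚ ≈ 0.83333)
(101*T)*(510 + (-257 - 1*554)) = (101*(⅚))*(510 + (-257 - 1*554)) = 505*(510 + (-257 - 554))/6 = 505*(510 - 811)/6 = (505/6)*(-301) = -152005/6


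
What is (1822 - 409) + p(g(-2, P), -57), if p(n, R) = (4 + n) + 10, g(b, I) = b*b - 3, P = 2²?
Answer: 1428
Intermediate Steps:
P = 4
g(b, I) = -3 + b² (g(b, I) = b² - 3 = -3 + b²)
p(n, R) = 14 + n
(1822 - 409) + p(g(-2, P), -57) = (1822 - 409) + (14 + (-3 + (-2)²)) = 1413 + (14 + (-3 + 4)) = 1413 + (14 + 1) = 1413 + 15 = 1428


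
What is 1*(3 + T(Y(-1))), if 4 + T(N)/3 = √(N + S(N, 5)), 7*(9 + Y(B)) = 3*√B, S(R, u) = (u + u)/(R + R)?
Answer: -9 + √(-823155606 + 34649706*I)/3094 ≈ -8.8049 + 9.2751*I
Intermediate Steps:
S(R, u) = u/R (S(R, u) = (2*u)/((2*R)) = (2*u)*(1/(2*R)) = u/R)
Y(B) = -9 + 3*√B/7 (Y(B) = -9 + (3*√B)/7 = -9 + 3*√B/7)
T(N) = -12 + 3*√(N + 5/N)
1*(3 + T(Y(-1))) = 1*(3 + (-12 + 3*√((-9 + 3*√(-1)/7) + 5/(-9 + 3*√(-1)/7)))) = 1*(3 + (-12 + 3*√((-9 + 3*I/7) + 5/(-9 + 3*I/7)))) = 1*(3 + (-12 + 3*√((-9 + 3*I/7) + 5*(49*(-9 - 3*I/7)/3978)))) = 1*(3 + (-12 + 3*√((-9 + 3*I/7) + 245*(-9 - 3*I/7)/3978))) = 1*(3 + (-12 + 3*√(-9 + 3*I/7 + 245*(-9 - 3*I/7)/3978))) = 1*(-9 + 3*√(-9 + 3*I/7 + 245*(-9 - 3*I/7)/3978)) = -9 + 3*√(-9 + 3*I/7 + 245*(-9 - 3*I/7)/3978)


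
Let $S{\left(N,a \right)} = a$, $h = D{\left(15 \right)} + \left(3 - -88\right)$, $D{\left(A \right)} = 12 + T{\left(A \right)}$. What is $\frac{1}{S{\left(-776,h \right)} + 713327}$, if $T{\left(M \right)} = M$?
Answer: $\frac{1}{713445} \approx 1.4016 \cdot 10^{-6}$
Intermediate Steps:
$D{\left(A \right)} = 12 + A$
$h = 118$ ($h = \left(12 + 15\right) + \left(3 - -88\right) = 27 + \left(3 + 88\right) = 27 + 91 = 118$)
$\frac{1}{S{\left(-776,h \right)} + 713327} = \frac{1}{118 + 713327} = \frac{1}{713445}$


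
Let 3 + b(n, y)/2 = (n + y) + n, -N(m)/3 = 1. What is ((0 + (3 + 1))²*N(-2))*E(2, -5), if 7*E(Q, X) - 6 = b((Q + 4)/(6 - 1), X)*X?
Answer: -2976/7 ≈ -425.14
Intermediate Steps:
N(m) = -3 (N(m) = -3*1 = -3)
b(n, y) = -6 + 2*y + 4*n (b(n, y) = -6 + 2*((n + y) + n) = -6 + 2*(y + 2*n) = -6 + (2*y + 4*n) = -6 + 2*y + 4*n)
E(Q, X) = 6/7 + X*(-14/5 + 2*X + 4*Q/5)/7 (E(Q, X) = 6/7 + ((-6 + 2*X + 4*((Q + 4)/(6 - 1)))*X)/7 = 6/7 + ((-6 + 2*X + 4*((4 + Q)/5))*X)/7 = 6/7 + ((-6 + 2*X + 4*((4 + Q)*(⅕)))*X)/7 = 6/7 + ((-6 + 2*X + 4*(⅘ + Q/5))*X)/7 = 6/7 + ((-6 + 2*X + (16/5 + 4*Q/5))*X)/7 = 6/7 + ((-14/5 + 2*X + 4*Q/5)*X)/7 = 6/7 + (X*(-14/5 + 2*X + 4*Q/5))/7 = 6/7 + X*(-14/5 + 2*X + 4*Q/5)/7)
((0 + (3 + 1))²*N(-2))*E(2, -5) = ((0 + (3 + 1))²*(-3))*(6/7 + (2/35)*(-5)*(-7 + 2*2 + 5*(-5))) = ((0 + 4)²*(-3))*(6/7 + (2/35)*(-5)*(-7 + 4 - 25)) = (4²*(-3))*(6/7 + (2/35)*(-5)*(-28)) = (16*(-3))*(6/7 + 8) = -48*62/7 = -2976/7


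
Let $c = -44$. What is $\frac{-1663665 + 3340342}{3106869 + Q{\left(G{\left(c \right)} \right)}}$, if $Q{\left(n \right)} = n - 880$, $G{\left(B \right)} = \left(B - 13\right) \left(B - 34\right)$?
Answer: $\frac{1676677}{3110435} \approx 0.53905$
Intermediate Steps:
$G{\left(B \right)} = \left(-34 + B\right) \left(-13 + B\right)$ ($G{\left(B \right)} = \left(-13 + B\right) \left(-34 + B\right) = \left(-34 + B\right) \left(-13 + B\right)$)
$Q{\left(n \right)} = -880 + n$
$\frac{-1663665 + 3340342}{3106869 + Q{\left(G{\left(c \right)} \right)}} = \frac{-1663665 + 3340342}{3106869 + \left(-880 + \left(442 + \left(-44\right)^{2} - -2068\right)\right)} = \frac{1676677}{3106869 + \left(-880 + \left(442 + 1936 + 2068\right)\right)} = \frac{1676677}{3106869 + \left(-880 + 4446\right)} = \frac{1676677}{3106869 + 3566} = \frac{1676677}{3110435}$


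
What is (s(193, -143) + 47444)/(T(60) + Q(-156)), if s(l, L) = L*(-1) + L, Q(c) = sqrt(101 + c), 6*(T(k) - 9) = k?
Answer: 225359/104 - 11861*I*sqrt(55)/104 ≈ 2166.9 - 845.8*I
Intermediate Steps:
T(k) = 9 + k/6
s(l, L) = 0 (s(l, L) = -L + L = 0)
(s(193, -143) + 47444)/(T(60) + Q(-156)) = (0 + 47444)/((9 + (1/6)*60) + sqrt(101 - 156)) = 47444/((9 + 10) + sqrt(-55)) = 47444/(19 + I*sqrt(55))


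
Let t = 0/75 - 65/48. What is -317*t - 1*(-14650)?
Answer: 723805/48 ≈ 15079.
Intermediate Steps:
t = -65/48 (t = 0*(1/75) - 65*1/48 = 0 - 65/48 = -65/48 ≈ -1.3542)
-317*t - 1*(-14650) = -317*(-65/48) - 1*(-14650) = 20605/48 + 14650 = 723805/48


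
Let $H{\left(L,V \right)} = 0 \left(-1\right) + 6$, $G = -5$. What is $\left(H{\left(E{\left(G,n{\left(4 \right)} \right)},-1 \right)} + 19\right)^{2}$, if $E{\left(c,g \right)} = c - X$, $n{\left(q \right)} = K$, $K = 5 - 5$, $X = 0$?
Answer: $625$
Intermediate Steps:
$K = 0$ ($K = 5 - 5 = 0$)
$n{\left(q \right)} = 0$
$E{\left(c,g \right)} = c$ ($E{\left(c,g \right)} = c - 0 = c + 0 = c$)
$H{\left(L,V \right)} = 6$ ($H{\left(L,V \right)} = 0 + 6 = 6$)
$\left(H{\left(E{\left(G,n{\left(4 \right)} \right)},-1 \right)} + 19\right)^{2} = \left(6 + 19\right)^{2} = 25^{2} = 625$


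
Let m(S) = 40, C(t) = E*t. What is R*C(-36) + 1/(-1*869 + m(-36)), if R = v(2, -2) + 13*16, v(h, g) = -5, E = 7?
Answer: -42408325/829 ≈ -51156.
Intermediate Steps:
C(t) = 7*t
R = 203 (R = -5 + 13*16 = -5 + 208 = 203)
R*C(-36) + 1/(-1*869 + m(-36)) = 203*(7*(-36)) + 1/(-1*869 + 40) = 203*(-252) + 1/(-869 + 40) = -51156 + 1/(-829) = -51156 - 1/829 = -42408325/829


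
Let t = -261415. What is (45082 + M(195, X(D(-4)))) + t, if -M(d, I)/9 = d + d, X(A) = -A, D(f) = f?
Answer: -219843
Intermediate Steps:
M(d, I) = -18*d (M(d, I) = -9*(d + d) = -18*d)
(45082 + M(195, X(D(-4)))) + t = (45082 - 18*195) - 261415 = (45082 - 3510) - 261415 = 41572 - 261415 = -219843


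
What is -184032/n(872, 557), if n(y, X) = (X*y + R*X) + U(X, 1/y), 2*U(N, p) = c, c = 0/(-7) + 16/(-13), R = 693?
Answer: -2392416/11332157 ≈ -0.21112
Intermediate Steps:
c = -16/13 (c = 0*(-⅐) + 16*(-1/13) = 0 - 16/13 = -16/13 ≈ -1.2308)
U(N, p) = -8/13 (U(N, p) = (½)*(-16/13) = -8/13)
n(y, X) = -8/13 + 693*X + X*y (n(y, X) = (X*y + 693*X) - 8/13 = (693*X + X*y) - 8/13 = -8/13 + 693*X + X*y)
-184032/n(872, 557) = -184032/(-8/13 + 693*557 + 557*872) = -184032/(-8/13 + 386001 + 485704) = -184032/11332157/13 = -184032*13/11332157 = -2392416/11332157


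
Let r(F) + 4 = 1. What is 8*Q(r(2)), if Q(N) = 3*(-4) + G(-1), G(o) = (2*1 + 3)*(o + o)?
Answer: -176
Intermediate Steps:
r(F) = -3 (r(F) = -4 + 1 = -3)
G(o) = 10*o (G(o) = (2 + 3)*(2*o) = 5*(2*o) = 10*o)
Q(N) = -22 (Q(N) = 3*(-4) + 10*(-1) = -12 - 10 = -22)
8*Q(r(2)) = 8*(-22) = -176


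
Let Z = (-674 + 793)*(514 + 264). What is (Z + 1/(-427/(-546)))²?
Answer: 31895159856400/3721 ≈ 8.5717e+9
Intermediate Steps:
Z = 92582 (Z = 119*778 = 92582)
(Z + 1/(-427/(-546)))² = (92582 + 1/(-427/(-546)))² = (92582 + 1/(-427*(-1/546)))² = (92582 + 1/(61/78))² = (92582 + 78/61)² = (5647580/61)² = 31895159856400/3721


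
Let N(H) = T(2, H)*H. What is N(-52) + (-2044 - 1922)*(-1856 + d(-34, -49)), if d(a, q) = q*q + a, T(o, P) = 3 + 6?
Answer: -2027094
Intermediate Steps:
T(o, P) = 9
d(a, q) = a + q² (d(a, q) = q² + a = a + q²)
N(H) = 9*H
N(-52) + (-2044 - 1922)*(-1856 + d(-34, -49)) = 9*(-52) + (-2044 - 1922)*(-1856 + (-34 + (-49)²)) = -468 - 3966*(-1856 + (-34 + 2401)) = -468 - 3966*(-1856 + 2367) = -468 - 3966*511 = -468 - 2026626 = -2027094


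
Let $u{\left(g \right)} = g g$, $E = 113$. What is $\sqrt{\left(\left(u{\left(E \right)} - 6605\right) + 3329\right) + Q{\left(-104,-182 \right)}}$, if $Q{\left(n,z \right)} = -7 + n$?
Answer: $\sqrt{9382} \approx 96.861$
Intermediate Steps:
$u{\left(g \right)} = g^{2}$
$\sqrt{\left(\left(u{\left(E \right)} - 6605\right) + 3329\right) + Q{\left(-104,-182 \right)}} = \sqrt{\left(\left(113^{2} - 6605\right) + 3329\right) - 111} = \sqrt{\left(\left(12769 - 6605\right) + 3329\right) - 111} = \sqrt{\left(6164 + 3329\right) - 111} = \sqrt{9493 - 111} = \sqrt{9382}$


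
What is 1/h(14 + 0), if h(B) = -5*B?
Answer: -1/70 ≈ -0.014286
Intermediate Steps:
1/h(14 + 0) = 1/(-5*(14 + 0)) = 1/(-5*14) = 1/(-70) = -1/70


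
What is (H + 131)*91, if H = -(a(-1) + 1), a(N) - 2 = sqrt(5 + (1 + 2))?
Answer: 11648 - 182*sqrt(2) ≈ 11391.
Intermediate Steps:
a(N) = 2 + 2*sqrt(2) (a(N) = 2 + sqrt(5 + (1 + 2)) = 2 + sqrt(5 + 3) = 2 + sqrt(8) = 2 + 2*sqrt(2))
H = -3 - 2*sqrt(2) (H = -((2 + 2*sqrt(2)) + 1) = -(3 + 2*sqrt(2)) = -3 - 2*sqrt(2) ≈ -5.8284)
(H + 131)*91 = ((-3 - 2*sqrt(2)) + 131)*91 = (128 - 2*sqrt(2))*91 = 11648 - 182*sqrt(2)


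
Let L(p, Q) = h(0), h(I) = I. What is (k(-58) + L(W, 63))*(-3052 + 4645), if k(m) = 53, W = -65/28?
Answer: 84429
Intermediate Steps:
W = -65/28 (W = -65*1/28 = -65/28 ≈ -2.3214)
L(p, Q) = 0
(k(-58) + L(W, 63))*(-3052 + 4645) = (53 + 0)*(-3052 + 4645) = 53*1593 = 84429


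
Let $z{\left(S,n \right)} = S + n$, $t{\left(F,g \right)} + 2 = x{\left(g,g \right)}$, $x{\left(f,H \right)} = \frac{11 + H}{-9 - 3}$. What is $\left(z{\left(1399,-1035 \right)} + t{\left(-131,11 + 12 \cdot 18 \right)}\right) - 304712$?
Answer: $- \frac{1826219}{6} \approx -3.0437 \cdot 10^{5}$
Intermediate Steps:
$x{\left(f,H \right)} = - \frac{11}{12} - \frac{H}{12}$ ($x{\left(f,H \right)} = \frac{11 + H}{-12} = \left(11 + H\right) \left(- \frac{1}{12}\right) = - \frac{11}{12} - \frac{H}{12}$)
$t{\left(F,g \right)} = - \frac{35}{12} - \frac{g}{12}$ ($t{\left(F,g \right)} = -2 - \left(\frac{11}{12} + \frac{g}{12}\right) = - \frac{35}{12} - \frac{g}{12}$)
$\left(z{\left(1399,-1035 \right)} + t{\left(-131,11 + 12 \cdot 18 \right)}\right) - 304712 = \left(\left(1399 - 1035\right) - \left(\frac{35}{12} + \frac{11 + 12 \cdot 18}{12}\right)\right) - 304712 = \left(364 - \left(\frac{35}{12} + \frac{11 + 216}{12}\right)\right) - 304712 = \left(364 - \frac{131}{6}\right) - 304712 = \frac{2053}{6} - 304712 = - \frac{1826219}{6}$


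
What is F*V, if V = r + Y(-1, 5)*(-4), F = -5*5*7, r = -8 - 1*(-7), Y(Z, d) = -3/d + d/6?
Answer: 1015/3 ≈ 338.33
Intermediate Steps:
Y(Z, d) = -3/d + d/6 (Y(Z, d) = -3/d + d*(1/6) = -3/d + d/6)
r = -1 (r = -8 + 7 = -1)
F = -175 (F = -25*7 = -175)
V = -29/15 (V = -1 + (-3/5 + (1/6)*5)*(-4) = -1 + (-3*1/5 + 5/6)*(-4) = -1 + (-3/5 + 5/6)*(-4) = -1 + (7/30)*(-4) = -1 - 14/15 = -29/15 ≈ -1.9333)
F*V = -175*(-29/15) = 1015/3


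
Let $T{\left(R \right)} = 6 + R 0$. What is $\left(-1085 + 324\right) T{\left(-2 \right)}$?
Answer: $-4566$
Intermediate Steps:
$T{\left(R \right)} = 6$ ($T{\left(R \right)} = 6 + 0 = 6$)
$\left(-1085 + 324\right) T{\left(-2 \right)} = \left(-1085 + 324\right) 6 = \left(-761\right) 6 = -4566$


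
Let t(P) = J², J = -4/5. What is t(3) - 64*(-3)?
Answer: 4816/25 ≈ 192.64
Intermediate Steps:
J = -⅘ (J = -4*⅕ = -⅘ ≈ -0.80000)
t(P) = 16/25 (t(P) = (-⅘)² = 16/25)
t(3) - 64*(-3) = 16/25 - 64*(-3) = 16/25 - 8*(-24) = 16/25 + 192 = 4816/25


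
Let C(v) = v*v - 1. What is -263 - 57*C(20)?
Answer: -23006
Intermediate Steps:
C(v) = -1 + v² (C(v) = v² - 1 = -1 + v²)
-263 - 57*C(20) = -263 - 57*(-1 + 20²) = -263 - 57*(-1 + 400) = -263 - 57*399 = -263 - 22743 = -23006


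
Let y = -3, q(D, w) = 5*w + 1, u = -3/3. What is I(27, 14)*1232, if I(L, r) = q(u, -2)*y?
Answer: 33264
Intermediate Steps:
u = -1 (u = -3*⅓ = -1)
q(D, w) = 1 + 5*w
I(L, r) = 27 (I(L, r) = (1 + 5*(-2))*(-3) = (1 - 10)*(-3) = -9*(-3) = 27)
I(27, 14)*1232 = 27*1232 = 33264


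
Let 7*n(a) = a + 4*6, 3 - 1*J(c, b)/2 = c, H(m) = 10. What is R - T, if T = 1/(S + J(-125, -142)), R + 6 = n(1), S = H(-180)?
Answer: -647/266 ≈ -2.4323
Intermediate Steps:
J(c, b) = 6 - 2*c
S = 10
n(a) = 24/7 + a/7 (n(a) = (a + 4*6)/7 = (a + 24)/7 = (24 + a)/7 = 24/7 + a/7)
R = -17/7 (R = -6 + (24/7 + (⅐)*1) = -6 + (24/7 + ⅐) = -6 + 25/7 = -17/7 ≈ -2.4286)
T = 1/266 (T = 1/(10 + (6 - 2*(-125))) = 1/(10 + (6 + 250)) = 1/(10 + 256) = 1/266 ≈ 0.0037594)
R - T = -17/7 - 1*1/266 = -17/7 - 1/266 = -647/266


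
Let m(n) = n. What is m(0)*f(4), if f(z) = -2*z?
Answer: 0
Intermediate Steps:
m(0)*f(4) = 0*(-2*4) = 0*(-8) = 0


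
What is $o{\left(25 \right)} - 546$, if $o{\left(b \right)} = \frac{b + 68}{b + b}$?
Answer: $- \frac{27207}{50} \approx -544.14$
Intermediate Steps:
$o{\left(b \right)} = \frac{68 + b}{2 b}$
$o{\left(25 \right)} - 546 = \frac{68 + 25}{2 \cdot 25} - 546 = \frac{1}{2} \cdot \frac{1}{25} \cdot 93 - 546 = \frac{93}{50} - 546 = - \frac{27207}{50}$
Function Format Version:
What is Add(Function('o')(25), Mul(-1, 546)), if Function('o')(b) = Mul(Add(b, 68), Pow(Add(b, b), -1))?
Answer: Rational(-27207, 50) ≈ -544.14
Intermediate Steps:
Function('o')(b) = Mul(Rational(1, 2), Pow(b, -1), Add(68, b)) (Function('o')(b) = Mul(Add(68, b), Pow(Mul(2, b), -1)) = Mul(Add(68, b), Mul(Rational(1, 2), Pow(b, -1))) = Mul(Rational(1, 2), Pow(b, -1), Add(68, b)))
Add(Function('o')(25), Mul(-1, 546)) = Add(Mul(Rational(1, 2), Pow(25, -1), Add(68, 25)), Mul(-1, 546)) = Add(Mul(Rational(1, 2), Rational(1, 25), 93), -546) = Add(Rational(93, 50), -546) = Rational(-27207, 50)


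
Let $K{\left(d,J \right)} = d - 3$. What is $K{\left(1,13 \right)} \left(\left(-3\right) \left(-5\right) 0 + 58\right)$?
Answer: $-116$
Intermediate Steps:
$K{\left(d,J \right)} = -3 + d$
$K{\left(1,13 \right)} \left(\left(-3\right) \left(-5\right) 0 + 58\right) = \left(-3 + 1\right) \left(\left(-3\right) \left(-5\right) 0 + 58\right) = - 2 \left(15 \cdot 0 + 58\right) = - 2 \left(0 + 58\right) = \left(-2\right) 58 = -116$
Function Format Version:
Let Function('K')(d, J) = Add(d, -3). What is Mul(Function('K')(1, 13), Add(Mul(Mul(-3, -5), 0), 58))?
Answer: -116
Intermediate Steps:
Function('K')(d, J) = Add(-3, d)
Mul(Function('K')(1, 13), Add(Mul(Mul(-3, -5), 0), 58)) = Mul(Add(-3, 1), Add(Mul(Mul(-3, -5), 0), 58)) = Mul(-2, Add(Mul(15, 0), 58)) = Mul(-2, Add(0, 58)) = Mul(-2, 58) = -116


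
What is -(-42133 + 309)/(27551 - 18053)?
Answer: 20912/4749 ≈ 4.4035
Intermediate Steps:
-(-42133 + 309)/(27551 - 18053) = -(-41824)/9498 = -1*(-20912/4749) = 20912/4749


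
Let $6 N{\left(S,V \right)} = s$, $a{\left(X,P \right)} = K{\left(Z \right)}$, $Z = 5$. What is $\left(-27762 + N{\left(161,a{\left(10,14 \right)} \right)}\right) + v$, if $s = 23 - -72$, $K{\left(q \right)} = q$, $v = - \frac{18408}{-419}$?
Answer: $- \frac{69643415}{2514} \approx -27702.0$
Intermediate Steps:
$v = \frac{18408}{419}$ ($v = \left(-18408\right) \left(- \frac{1}{419}\right) = \frac{18408}{419} \approx 43.933$)
$a{\left(X,P \right)} = 5$
$s = 95$ ($s = 23 + 72 = 95$)
$N{\left(S,V \right)} = \frac{95}{6}$ ($N{\left(S,V \right)} = \frac{1}{6} \cdot 95 = \frac{95}{6}$)
$\left(-27762 + N{\left(161,a{\left(10,14 \right)} \right)}\right) + v = \left(-27762 + \frac{95}{6}\right) + \frac{18408}{419} = - \frac{166477}{6} + \frac{18408}{419} = - \frac{69643415}{2514}$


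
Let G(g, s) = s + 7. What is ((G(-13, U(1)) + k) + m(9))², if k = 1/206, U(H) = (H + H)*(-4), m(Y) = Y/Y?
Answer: 1/42436 ≈ 2.3565e-5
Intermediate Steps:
m(Y) = 1
U(H) = -8*H (U(H) = (2*H)*(-4) = -8*H)
G(g, s) = 7 + s
k = 1/206 ≈ 0.0048544
((G(-13, U(1)) + k) + m(9))² = (((7 - 8*1) + 1/206) + 1)² = (((7 - 8) + 1/206) + 1)² = ((-1 + 1/206) + 1)² = (-205/206 + 1)² = (1/206)² = 1/42436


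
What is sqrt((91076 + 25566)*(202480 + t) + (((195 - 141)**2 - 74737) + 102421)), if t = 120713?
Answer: sqrt(37697908506) ≈ 1.9416e+5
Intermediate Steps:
sqrt((91076 + 25566)*(202480 + t) + (((195 - 141)**2 - 74737) + 102421)) = sqrt((91076 + 25566)*(202480 + 120713) + (((195 - 141)**2 - 74737) + 102421)) = sqrt(116642*323193 + ((54**2 - 74737) + 102421)) = sqrt(37697877906 + ((2916 - 74737) + 102421)) = sqrt(37697877906 + (-71821 + 102421)) = sqrt(37697877906 + 30600) = sqrt(37697908506)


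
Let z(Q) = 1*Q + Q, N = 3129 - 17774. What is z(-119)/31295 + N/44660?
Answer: -294009/876260 ≈ -0.33553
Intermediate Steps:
N = -14645
z(Q) = 2*Q (z(Q) = Q + Q = 2*Q)
z(-119)/31295 + N/44660 = (2*(-119))/31295 - 14645/44660 = -238*1/31295 - 14645*1/44660 = -238/31295 - 101/308 = -294009/876260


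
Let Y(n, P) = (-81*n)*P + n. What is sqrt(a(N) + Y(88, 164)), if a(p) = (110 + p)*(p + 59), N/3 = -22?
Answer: 2*I*sqrt(292303) ≈ 1081.3*I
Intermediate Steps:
N = -66 (N = 3*(-22) = -66)
a(p) = (59 + p)*(110 + p) (a(p) = (110 + p)*(59 + p) = (59 + p)*(110 + p))
Y(n, P) = n - 81*P*n (Y(n, P) = -81*P*n + n = n - 81*P*n)
sqrt(a(N) + Y(88, 164)) = sqrt((6490 + (-66)**2 + 169*(-66)) + 88*(1 - 81*164)) = sqrt((6490 + 4356 - 11154) + 88*(1 - 13284)) = sqrt(-308 + 88*(-13283)) = sqrt(-308 - 1168904) = sqrt(-1169212) = 2*I*sqrt(292303)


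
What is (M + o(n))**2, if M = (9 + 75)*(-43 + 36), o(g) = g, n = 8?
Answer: 336400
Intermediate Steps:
M = -588 (M = 84*(-7) = -588)
(M + o(n))**2 = (-588 + 8)**2 = (-580)**2 = 336400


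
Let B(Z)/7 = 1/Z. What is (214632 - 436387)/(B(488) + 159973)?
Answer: -108216440/78066831 ≈ -1.3862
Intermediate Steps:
B(Z) = 7/Z
(214632 - 436387)/(B(488) + 159973) = (214632 - 436387)/(7/488 + 159973) = -221755/(7*(1/488) + 159973) = -221755/(7/488 + 159973) = -221755/78066831/488 = -221755*488/78066831 = -108216440/78066831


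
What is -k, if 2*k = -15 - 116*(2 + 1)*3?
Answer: 1059/2 ≈ 529.50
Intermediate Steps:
k = -1059/2 (k = (-15 - 116*(2 + 1)*3)/2 = (-15 - 348*3)/2 = (-15 - 116*9)/2 = (-15 - 1044)/2 = (½)*(-1059) = -1059/2 ≈ -529.50)
-k = -1*(-1059/2) = 1059/2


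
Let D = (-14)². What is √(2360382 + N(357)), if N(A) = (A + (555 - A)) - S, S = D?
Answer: √2360741 ≈ 1536.5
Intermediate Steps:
D = 196
S = 196
N(A) = 359 (N(A) = (A + (555 - A)) - 1*196 = 555 - 196 = 359)
√(2360382 + N(357)) = √(2360382 + 359) = √2360741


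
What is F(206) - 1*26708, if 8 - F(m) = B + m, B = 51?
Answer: -26957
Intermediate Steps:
F(m) = -43 - m (F(m) = 8 - (51 + m) = 8 + (-51 - m) = -43 - m)
F(206) - 1*26708 = (-43 - 1*206) - 1*26708 = (-43 - 206) - 26708 = -249 - 26708 = -26957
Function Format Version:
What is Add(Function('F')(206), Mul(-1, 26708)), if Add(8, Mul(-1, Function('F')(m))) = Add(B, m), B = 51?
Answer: -26957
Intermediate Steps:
Function('F')(m) = Add(-43, Mul(-1, m)) (Function('F')(m) = Add(8, Mul(-1, Add(51, m))) = Add(8, Add(-51, Mul(-1, m))) = Add(-43, Mul(-1, m)))
Add(Function('F')(206), Mul(-1, 26708)) = Add(Add(-43, Mul(-1, 206)), Mul(-1, 26708)) = Add(Add(-43, -206), -26708) = Add(-249, -26708) = -26957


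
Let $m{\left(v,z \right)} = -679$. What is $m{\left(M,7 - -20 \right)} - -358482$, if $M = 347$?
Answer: $357803$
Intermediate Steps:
$m{\left(M,7 - -20 \right)} - -358482 = -679 - -358482 = -679 + 358482 = 357803$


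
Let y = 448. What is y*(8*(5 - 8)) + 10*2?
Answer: -10732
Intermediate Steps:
y*(8*(5 - 8)) + 10*2 = 448*(8*(5 - 8)) + 10*2 = 448*(8*(-3)) + 20 = 448*(-24) + 20 = -10752 + 20 = -10732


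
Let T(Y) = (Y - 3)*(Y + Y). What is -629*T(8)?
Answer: -50320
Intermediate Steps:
T(Y) = 2*Y*(-3 + Y) (T(Y) = (-3 + Y)*(2*Y) = 2*Y*(-3 + Y))
-629*T(8) = -1258*8*(-3 + 8) = -1258*8*5 = -629*80 = -50320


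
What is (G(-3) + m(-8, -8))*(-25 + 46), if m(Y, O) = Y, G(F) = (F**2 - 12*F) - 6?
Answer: 651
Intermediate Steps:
G(F) = -6 + F**2 - 12*F
(G(-3) + m(-8, -8))*(-25 + 46) = ((-6 + (-3)**2 - 12*(-3)) - 8)*(-25 + 46) = ((-6 + 9 + 36) - 8)*21 = (39 - 8)*21 = 31*21 = 651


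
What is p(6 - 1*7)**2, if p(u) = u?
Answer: 1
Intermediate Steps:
p(6 - 1*7)**2 = (6 - 1*7)**2 = (6 - 7)**2 = (-1)**2 = 1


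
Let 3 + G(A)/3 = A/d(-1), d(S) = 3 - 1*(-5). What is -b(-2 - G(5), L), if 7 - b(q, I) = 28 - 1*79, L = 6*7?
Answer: -58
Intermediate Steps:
d(S) = 8 (d(S) = 3 + 5 = 8)
G(A) = -9 + 3*A/8 (G(A) = -9 + 3*(A/8) = -9 + 3*A/8)
L = 42
b(q, I) = 58 (b(q, I) = 7 - (28 - 1*79) = 7 - (28 - 79) = 7 - 1*(-51) = 7 + 51 = 58)
-b(-2 - G(5), L) = -1*58 = -58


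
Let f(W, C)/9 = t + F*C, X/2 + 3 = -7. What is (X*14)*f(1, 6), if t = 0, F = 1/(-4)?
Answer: 3780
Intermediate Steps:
X = -20 (X = -6 + 2*(-7) = -6 - 14 = -20)
F = -¼ (F = 1*(-¼) = -¼ ≈ -0.25000)
f(W, C) = -9*C/4 (f(W, C) = 9*(0 - C/4) = 9*(-C/4) = -9*C/4)
(X*14)*f(1, 6) = (-20*14)*(-9/4*6) = -280*(-27/2) = 3780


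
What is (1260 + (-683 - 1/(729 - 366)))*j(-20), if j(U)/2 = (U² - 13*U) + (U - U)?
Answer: 8378000/11 ≈ 7.6164e+5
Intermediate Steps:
j(U) = -26*U + 2*U² (j(U) = 2*((U² - 13*U) + (U - U)) = 2*((U² - 13*U) + 0) = 2*(U² - 13*U) = -26*U + 2*U²)
(1260 + (-683 - 1/(729 - 366)))*j(-20) = (1260 + (-683 - 1/(729 - 366)))*(2*(-20)*(-13 - 20)) = (1260 + (-683 - 1/363))*(2*(-20)*(-33)) = (1260 + (-683 - 1*1/363))*1320 = (1260 + (-683 - 1/363))*1320 = (1260 - 247930/363)*1320 = (209450/363)*1320 = 8378000/11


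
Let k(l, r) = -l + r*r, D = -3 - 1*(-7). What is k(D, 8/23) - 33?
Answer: -19509/529 ≈ -36.879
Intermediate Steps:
D = 4 (D = -3 + 7 = 4)
k(l, r) = r² - l (k(l, r) = -l + r² = r² - l)
k(D, 8/23) - 33 = ((8/23)² - 1*4) - 33 = ((8*(1/23))² - 4) - 33 = ((8/23)² - 4) - 33 = (64/529 - 4) - 33 = -2052/529 - 33 = -19509/529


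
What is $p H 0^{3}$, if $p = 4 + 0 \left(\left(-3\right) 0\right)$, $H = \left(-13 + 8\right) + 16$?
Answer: $0$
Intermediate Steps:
$H = 11$ ($H = -5 + 16 = 11$)
$p = 4$ ($p = 4 + 0 \cdot 0 = 4 + 0 = 4$)
$p H 0^{3} = 4 \cdot 11 \cdot 0^{3} = 44 \cdot 0 = 0$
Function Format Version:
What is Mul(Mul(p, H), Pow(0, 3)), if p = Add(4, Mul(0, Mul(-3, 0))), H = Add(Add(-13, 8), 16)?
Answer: 0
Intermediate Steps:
H = 11 (H = Add(-5, 16) = 11)
p = 4 (p = Add(4, Mul(0, 0)) = Add(4, 0) = 4)
Mul(Mul(p, H), Pow(0, 3)) = Mul(Mul(4, 11), Pow(0, 3)) = Mul(44, 0) = 0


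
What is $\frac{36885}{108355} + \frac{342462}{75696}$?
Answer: $\frac{1329983899}{273401336} \approx 4.8646$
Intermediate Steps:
$\frac{36885}{108355} + \frac{342462}{75696} = 36885 \cdot \frac{1}{108355} + 342462 \cdot \frac{1}{75696} = \frac{7377}{21671} + \frac{57077}{12616} = \frac{1329983899}{273401336}$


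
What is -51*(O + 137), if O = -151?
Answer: 714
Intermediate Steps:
-51*(O + 137) = -51*(-151 + 137) = -51*(-14) = 714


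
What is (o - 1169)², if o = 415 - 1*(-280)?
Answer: 224676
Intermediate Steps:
o = 695 (o = 415 + 280 = 695)
(o - 1169)² = (695 - 1169)² = (-474)² = 224676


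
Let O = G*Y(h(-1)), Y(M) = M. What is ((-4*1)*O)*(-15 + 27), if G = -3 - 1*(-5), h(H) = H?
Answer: 96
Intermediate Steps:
G = 2 (G = -3 + 5 = 2)
O = -2 (O = 2*(-1) = -2)
((-4*1)*O)*(-15 + 27) = (-4*1*(-2))*(-15 + 27) = -4*(-2)*12 = 8*12 = 96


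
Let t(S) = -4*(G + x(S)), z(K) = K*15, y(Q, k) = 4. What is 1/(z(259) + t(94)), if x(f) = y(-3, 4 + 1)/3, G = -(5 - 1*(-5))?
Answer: 3/11759 ≈ 0.00025512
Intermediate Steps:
G = -10 (G = -(5 + 5) = -1*10 = -10)
z(K) = 15*K
x(f) = 4/3
t(S) = 104/3 (t(S) = -4*(-10 + 4/3) = -4*(-26/3) = 104/3)
1/(z(259) + t(94)) = 1/(15*259 + 104/3) = 1/(3885 + 104/3) = 1/(11759/3) = 3/11759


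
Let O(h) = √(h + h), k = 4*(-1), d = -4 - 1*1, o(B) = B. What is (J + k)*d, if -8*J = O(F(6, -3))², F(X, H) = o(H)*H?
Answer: 125/4 ≈ 31.250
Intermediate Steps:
d = -5 (d = -4 - 1 = -5)
F(X, H) = H² (F(X, H) = H*H = H²)
k = -4
O(h) = √2*√h (O(h) = √(2*h) = √2*√h)
J = -9/4 (J = -(√2*√((-3)²))²/8 = -(√2*√9)²/8 = -(√2*3)²/8 = -(3*√2)²/8 = -⅛*18 = -9/4 ≈ -2.2500)
(J + k)*d = (-9/4 - 4)*(-5) = -25/4*(-5) = 125/4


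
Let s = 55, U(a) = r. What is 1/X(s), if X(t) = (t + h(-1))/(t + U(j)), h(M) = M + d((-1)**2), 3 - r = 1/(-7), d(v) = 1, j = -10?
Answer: 37/35 ≈ 1.0571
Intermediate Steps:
r = 22/7 (r = 3 - 1/(-7) = 3 - 1*(-1/7) = 3 + 1/7 = 22/7 ≈ 3.1429)
h(M) = 1 + M (h(M) = M + 1 = 1 + M)
U(a) = 22/7
X(t) = t/(22/7 + t) (X(t) = (t + (1 - 1))/(t + 22/7) = (t + 0)/(22/7 + t) = t/(22/7 + t))
1/X(s) = 1/(7*55/(22 + 7*55)) = 1/(7*55/(22 + 385)) = 1/(7*55/407) = 1/(7*55*(1/407)) = 1/(35/37) = 37/35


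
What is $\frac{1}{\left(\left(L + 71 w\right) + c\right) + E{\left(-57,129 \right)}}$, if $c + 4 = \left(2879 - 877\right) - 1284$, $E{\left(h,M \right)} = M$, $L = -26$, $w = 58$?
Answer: $\frac{1}{4935} \approx 0.00020263$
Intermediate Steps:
$c = 714$ ($c = -4 + \left(\left(2879 - 877\right) - 1284\right) = -4 + \left(2002 - 1284\right) = -4 + 718 = 714$)
$\frac{1}{\left(\left(L + 71 w\right) + c\right) + E{\left(-57,129 \right)}} = \frac{1}{\left(\left(-26 + 71 \cdot 58\right) + 714\right) + 129} = \frac{1}{\left(\left(-26 + 4118\right) + 714\right) + 129} = \frac{1}{\left(4092 + 714\right) + 129} = \frac{1}{4806 + 129} = \frac{1}{4935}$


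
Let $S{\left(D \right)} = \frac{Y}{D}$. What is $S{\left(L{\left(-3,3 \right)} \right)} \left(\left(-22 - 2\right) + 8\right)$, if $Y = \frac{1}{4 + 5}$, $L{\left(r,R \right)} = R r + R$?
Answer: $\frac{8}{27} \approx 0.2963$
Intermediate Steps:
$L{\left(r,R \right)} = R + R r$
$Y = \frac{1}{9} \approx 0.11111$
$S{\left(D \right)} = \frac{1}{9 D}$
$S{\left(L{\left(-3,3 \right)} \right)} \left(\left(-22 - 2\right) + 8\right) = \frac{1}{9 \cdot 3 \left(1 - 3\right)} \left(\left(-22 - 2\right) + 8\right) = \frac{1}{9 \cdot 3 \left(-2\right)} \left(-24 + 8\right) = \frac{1}{9 \left(-6\right)} \left(-16\right) = \frac{1}{9} \left(- \frac{1}{6}\right) \left(-16\right) = \left(- \frac{1}{54}\right) \left(-16\right) = \frac{8}{27}$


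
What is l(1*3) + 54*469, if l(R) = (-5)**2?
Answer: 25351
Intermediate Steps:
l(R) = 25
l(1*3) + 54*469 = 25 + 54*469 = 25 + 25326 = 25351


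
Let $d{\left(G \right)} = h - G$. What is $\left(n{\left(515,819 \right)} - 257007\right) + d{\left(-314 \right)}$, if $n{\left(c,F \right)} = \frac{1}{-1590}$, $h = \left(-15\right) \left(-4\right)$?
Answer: $- \frac{408046471}{1590} \approx -2.5663 \cdot 10^{5}$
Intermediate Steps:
$h = 60$
$n{\left(c,F \right)} = - \frac{1}{1590}$
$d{\left(G \right)} = 60 - G$
$\left(n{\left(515,819 \right)} - 257007\right) + d{\left(-314 \right)} = \left(- \frac{1}{1590} - 257007\right) + \left(60 - -314\right) = - \frac{408641131}{1590} + \left(60 + 314\right) = - \frac{408641131}{1590} + 374 = - \frac{408046471}{1590}$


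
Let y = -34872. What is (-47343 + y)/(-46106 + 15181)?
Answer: 16443/6185 ≈ 2.6585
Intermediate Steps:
(-47343 + y)/(-46106 + 15181) = (-47343 - 34872)/(-46106 + 15181) = -82215/(-30925) = -82215*(-1/30925) = 16443/6185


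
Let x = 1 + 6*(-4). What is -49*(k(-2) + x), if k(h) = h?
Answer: 1225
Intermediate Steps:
x = -23 (x = 1 - 24 = -23)
-49*(k(-2) + x) = -49*(-2 - 23) = -49*(-25) = 1225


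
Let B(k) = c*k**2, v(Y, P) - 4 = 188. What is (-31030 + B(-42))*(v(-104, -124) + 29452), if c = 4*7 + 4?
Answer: 753491192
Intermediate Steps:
v(Y, P) = 192 (v(Y, P) = 4 + 188 = 192)
c = 32 (c = 28 + 4 = 32)
B(k) = 32*k**2
(-31030 + B(-42))*(v(-104, -124) + 29452) = (-31030 + 32*(-42)**2)*(192 + 29452) = (-31030 + 32*1764)*29644 = (-31030 + 56448)*29644 = 25418*29644 = 753491192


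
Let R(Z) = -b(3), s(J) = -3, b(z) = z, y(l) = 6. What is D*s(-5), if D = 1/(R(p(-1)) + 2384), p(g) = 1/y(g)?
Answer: -3/2381 ≈ -0.0012600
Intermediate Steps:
p(g) = 1/6
R(Z) = -3 (R(Z) = -1*3 = -3)
D = 1/2381 (D = 1/(-3 + 2384) = 1/2381 ≈ 0.00041999)
D*s(-5) = (1/2381)*(-3) = -3/2381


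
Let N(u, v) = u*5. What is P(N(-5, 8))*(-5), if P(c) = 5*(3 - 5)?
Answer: 50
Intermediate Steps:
N(u, v) = 5*u
P(c) = -10 (P(c) = 5*(-2) = -10)
P(N(-5, 8))*(-5) = -10*(-5) = 50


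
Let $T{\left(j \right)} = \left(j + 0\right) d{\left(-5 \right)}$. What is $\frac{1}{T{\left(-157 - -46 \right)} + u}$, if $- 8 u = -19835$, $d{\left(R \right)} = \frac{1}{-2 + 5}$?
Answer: $\frac{8}{19539} \approx 0.00040944$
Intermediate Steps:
$d{\left(R \right)} = \frac{1}{3}$
$T{\left(j \right)} = \frac{j}{3}$ ($T{\left(j \right)} = \left(j + 0\right) \frac{1}{3} = j \frac{1}{3} = \frac{j}{3}$)
$u = \frac{19835}{8}$ ($u = \left(- \frac{1}{8}\right) \left(-19835\right) = \frac{19835}{8} \approx 2479.4$)
$\frac{1}{T{\left(-157 - -46 \right)} + u} = \frac{1}{\frac{-157 - -46}{3} + \frac{19835}{8}} = \frac{1}{\frac{-157 + 46}{3} + \frac{19835}{8}} = \frac{1}{\frac{1}{3} \left(-111\right) + \frac{19835}{8}} = \frac{1}{-37 + \frac{19835}{8}} = \frac{1}{\frac{19539}{8}} = \frac{8}{19539}$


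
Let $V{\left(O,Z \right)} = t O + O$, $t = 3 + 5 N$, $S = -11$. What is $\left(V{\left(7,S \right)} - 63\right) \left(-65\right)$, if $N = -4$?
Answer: $11375$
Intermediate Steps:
$t = -17$ ($t = 3 + 5 \left(-4\right) = 3 - 20 = -17$)
$V{\left(O,Z \right)} = - 16 O$ ($V{\left(O,Z \right)} = - 17 O + O = - 16 O$)
$\left(V{\left(7,S \right)} - 63\right) \left(-65\right) = \left(\left(-16\right) 7 - 63\right) \left(-65\right) = \left(-112 - 63\right) \left(-65\right) = \left(-175\right) \left(-65\right) = 11375$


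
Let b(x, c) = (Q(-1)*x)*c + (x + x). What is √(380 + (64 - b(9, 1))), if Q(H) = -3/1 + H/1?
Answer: √462 ≈ 21.494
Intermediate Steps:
Q(H) = -3 + H (Q(H) = -3*1 + H*1 = -3 + H)
b(x, c) = 2*x - 4*c*x (b(x, c) = ((-3 - 1)*x)*c + (x + x) = (-4*x)*c + 2*x = -4*c*x + 2*x = 2*x - 4*c*x)
√(380 + (64 - b(9, 1))) = √(380 + (64 - 2*9*(1 - 2*1))) = √(380 + (64 - 2*9*(1 - 2))) = √(380 + (64 - 2*9*(-1))) = √(380 + (64 - 1*(-18))) = √(380 + (64 + 18)) = √(380 + 82) = √462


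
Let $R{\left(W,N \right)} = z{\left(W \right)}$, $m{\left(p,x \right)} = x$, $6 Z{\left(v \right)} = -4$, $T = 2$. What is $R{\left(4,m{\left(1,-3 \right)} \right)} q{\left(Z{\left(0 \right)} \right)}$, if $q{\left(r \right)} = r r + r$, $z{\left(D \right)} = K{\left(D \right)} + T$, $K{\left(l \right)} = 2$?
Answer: $- \frac{8}{9} \approx -0.88889$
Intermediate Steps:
$Z{\left(v \right)} = - \frac{2}{3}$ ($Z{\left(v \right)} = \frac{1}{6} \left(-4\right) = - \frac{2}{3}$)
$z{\left(D \right)} = 4$ ($z{\left(D \right)} = 2 + 2 = 4$)
$R{\left(W,N \right)} = 4$
$q{\left(r \right)} = r + r^{2}$ ($q{\left(r \right)} = r^{2} + r = r + r^{2}$)
$R{\left(4,m{\left(1,-3 \right)} \right)} q{\left(Z{\left(0 \right)} \right)} = 4 \left(- \frac{2 \left(1 - \frac{2}{3}\right)}{3}\right) = 4 \left(\left(- \frac{2}{3}\right) \frac{1}{3}\right) = 4 \left(- \frac{2}{9}\right) = - \frac{8}{9}$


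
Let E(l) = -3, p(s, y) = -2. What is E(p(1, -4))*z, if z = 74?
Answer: -222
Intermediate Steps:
E(p(1, -4))*z = -3*74 = -222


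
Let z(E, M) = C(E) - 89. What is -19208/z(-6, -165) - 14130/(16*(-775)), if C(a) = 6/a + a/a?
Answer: 23943677/110360 ≈ 216.96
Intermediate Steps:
C(a) = 1 + 6/a (C(a) = 6/a + 1 = 1 + 6/a)
z(E, M) = -89 + (6 + E)/E (z(E, M) = (6 + E)/E - 89 = -89 + (6 + E)/E)
-19208/z(-6, -165) - 14130/(16*(-775)) = -19208/(-88 + 6/(-6)) - 14130/(16*(-775)) = -19208/(-88 + 6*(-⅙)) - 14130/(-12400) = -19208/(-88 - 1) - 14130*(-1/12400) = -19208/(-89) + 1413/1240 = -19208*(-1/89) + 1413/1240 = 19208/89 + 1413/1240 = 23943677/110360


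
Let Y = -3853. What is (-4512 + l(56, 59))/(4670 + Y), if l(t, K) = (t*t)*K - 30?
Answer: 180482/817 ≈ 220.91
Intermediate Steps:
l(t, K) = -30 + K*t² (l(t, K) = t²*K - 30 = K*t² - 30 = -30 + K*t²)
(-4512 + l(56, 59))/(4670 + Y) = (-4512 + (-30 + 59*56²))/(4670 - 3853) = (-4512 + (-30 + 59*3136))/817 = (-4512 + (-30 + 185024))*(1/817) = (-4512 + 184994)*(1/817) = 180482*(1/817) = 180482/817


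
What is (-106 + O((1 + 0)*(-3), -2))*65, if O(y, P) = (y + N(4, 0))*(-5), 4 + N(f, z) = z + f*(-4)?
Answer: 585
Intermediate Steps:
N(f, z) = -4 + z - 4*f (N(f, z) = -4 + (z + f*(-4)) = -4 + (z - 4*f) = -4 + z - 4*f)
O(y, P) = 100 - 5*y (O(y, P) = (y + (-4 + 0 - 4*4))*(-5) = (y + (-4 + 0 - 16))*(-5) = (y - 20)*(-5) = (-20 + y)*(-5) = 100 - 5*y)
(-106 + O((1 + 0)*(-3), -2))*65 = (-106 + (100 - 5*(1 + 0)*(-3)))*65 = (-106 + (100 - 5*(-3)))*65 = (-106 + (100 + 15))*65 = (-106 + 115)*65 = 9*65 = 585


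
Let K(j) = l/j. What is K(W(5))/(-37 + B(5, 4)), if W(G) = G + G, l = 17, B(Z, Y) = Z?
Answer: -17/320 ≈ -0.053125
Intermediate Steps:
W(G) = 2*G
K(j) = 17/j
K(W(5))/(-37 + B(5, 4)) = (17/((2*5)))/(-37 + 5) = (17/10)/(-32) = (17*(⅒))*(-1/32) = (17/10)*(-1/32) = -17/320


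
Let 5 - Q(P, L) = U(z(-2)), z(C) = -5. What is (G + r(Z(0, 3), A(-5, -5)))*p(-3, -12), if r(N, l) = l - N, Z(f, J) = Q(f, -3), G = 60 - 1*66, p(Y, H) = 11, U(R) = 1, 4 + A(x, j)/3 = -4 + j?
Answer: -539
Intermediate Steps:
A(x, j) = -24 + 3*j (A(x, j) = -12 + 3*(-4 + j) = -12 + (-12 + 3*j) = -24 + 3*j)
Q(P, L) = 4 (Q(P, L) = 5 - 1*1 = 5 - 1 = 4)
G = -6 (G = 60 - 66 = -6)
Z(f, J) = 4
(G + r(Z(0, 3), A(-5, -5)))*p(-3, -12) = (-6 + ((-24 + 3*(-5)) - 1*4))*11 = (-6 + ((-24 - 15) - 4))*11 = (-6 + (-39 - 4))*11 = (-6 - 43)*11 = -49*11 = -539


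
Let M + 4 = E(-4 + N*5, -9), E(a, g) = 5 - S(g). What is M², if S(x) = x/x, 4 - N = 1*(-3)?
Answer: 0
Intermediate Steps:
N = 7 (N = 4 - (-3) = 4 - 1*(-3) = 4 + 3 = 7)
S(x) = 1
E(a, g) = 4 (E(a, g) = 5 - 1*1 = 5 - 1 = 4)
M = 0 (M = -4 + 4 = 0)
M² = 0² = 0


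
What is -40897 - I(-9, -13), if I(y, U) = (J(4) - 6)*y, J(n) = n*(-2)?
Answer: -41023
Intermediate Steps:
J(n) = -2*n
I(y, U) = -14*y (I(y, U) = (-2*4 - 6)*y = (-8 - 6)*y = -14*y)
-40897 - I(-9, -13) = -40897 - (-14)*(-9) = -40897 - 1*126 = -40897 - 126 = -41023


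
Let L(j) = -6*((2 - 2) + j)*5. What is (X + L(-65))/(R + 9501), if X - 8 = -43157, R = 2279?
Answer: -1329/380 ≈ -3.4974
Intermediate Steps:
X = -43149 (X = 8 - 43157 = -43149)
L(j) = -30*j (L(j) = -6*(0 + j)*5 = -6*j*5 = -30*j)
(X + L(-65))/(R + 9501) = (-43149 - 30*(-65))/(2279 + 9501) = (-43149 + 1950)/11780 = -41199*1/11780 = -1329/380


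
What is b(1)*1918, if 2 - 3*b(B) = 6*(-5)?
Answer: 61376/3 ≈ 20459.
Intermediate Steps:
b(B) = 32/3 (b(B) = ⅔ - 2*(-5) = ⅔ - ⅓*(-30) = ⅔ + 10 = 32/3)
b(1)*1918 = (32/3)*1918 = 61376/3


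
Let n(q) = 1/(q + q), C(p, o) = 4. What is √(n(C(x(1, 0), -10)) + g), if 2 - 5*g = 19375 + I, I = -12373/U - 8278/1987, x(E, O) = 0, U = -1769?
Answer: I*√19150832353183776670/70300060 ≈ 62.25*I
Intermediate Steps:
n(q) = 1/(2*q)
I = 9941369/3515003 (I = -12373/(-1769) - 8278/1987 = -12373*(-1/1769) - 8278*1/1987 = 12373/1769 - 8278/1987 = 9941369/3515003 ≈ 2.8283)
g = -68106094488/17575015 (g = ⅖ - (19375 + 9941369/3515003)/5 = ⅖ - ⅕*68113124494/3515003 = ⅖ - 68113124494/17575015 = -68106094488/17575015 ≈ -3875.2)
√(n(C(x(1, 0), -10)) + g) = √((½)/4 - 68106094488/17575015) = √((½)*(¼) - 68106094488/17575015) = √(⅛ - 68106094488/17575015) = √(-544831180889/140600120) = I*√19150832353183776670/70300060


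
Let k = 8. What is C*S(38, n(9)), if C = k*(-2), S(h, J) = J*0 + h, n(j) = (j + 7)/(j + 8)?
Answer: -608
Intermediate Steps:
n(j) = (7 + j)/(8 + j)
S(h, J) = h (S(h, J) = 0 + h = h)
C = -16 (C = 8*(-2) = -16)
C*S(38, n(9)) = -16*38 = -608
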